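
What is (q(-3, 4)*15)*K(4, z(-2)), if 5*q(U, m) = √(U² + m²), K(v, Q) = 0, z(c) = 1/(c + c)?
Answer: 0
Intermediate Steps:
z(c) = 1/(2*c)
q(U, m) = √(U² + m²)/5
(q(-3, 4)*15)*K(4, z(-2)) = ((√((-3)² + 4²)/5)*15)*0 = ((√(9 + 16)/5)*15)*0 = ((√25/5)*15)*0 = (((⅕)*5)*15)*0 = (1*15)*0 = 15*0 = 0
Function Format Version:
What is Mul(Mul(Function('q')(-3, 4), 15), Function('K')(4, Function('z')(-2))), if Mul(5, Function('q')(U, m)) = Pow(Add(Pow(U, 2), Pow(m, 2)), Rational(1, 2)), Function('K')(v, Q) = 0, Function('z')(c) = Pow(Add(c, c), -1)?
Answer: 0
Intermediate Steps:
Function('z')(c) = Mul(Rational(1, 2), Pow(c, -1)) (Function('z')(c) = Pow(Mul(2, c), -1) = Mul(Rational(1, 2), Pow(c, -1)))
Function('q')(U, m) = Mul(Rational(1, 5), Pow(Add(Pow(U, 2), Pow(m, 2)), Rational(1, 2)))
Mul(Mul(Function('q')(-3, 4), 15), Function('K')(4, Function('z')(-2))) = Mul(Mul(Mul(Rational(1, 5), Pow(Add(Pow(-3, 2), Pow(4, 2)), Rational(1, 2))), 15), 0) = Mul(Mul(Mul(Rational(1, 5), Pow(Add(9, 16), Rational(1, 2))), 15), 0) = Mul(Mul(Mul(Rational(1, 5), Pow(25, Rational(1, 2))), 15), 0) = Mul(Mul(Mul(Rational(1, 5), 5), 15), 0) = Mul(Mul(1, 15), 0) = Mul(15, 0) = 0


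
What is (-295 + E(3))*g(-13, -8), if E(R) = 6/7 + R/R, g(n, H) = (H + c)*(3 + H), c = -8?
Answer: -164160/7 ≈ -23451.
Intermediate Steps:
g(n, H) = (-8 + H)*(3 + H) (g(n, H) = (H - 8)*(3 + H) = (-8 + H)*(3 + H))
E(R) = 13/7 (E(R) = 6*(⅐) + 1 = 6/7 + 1 = 13/7)
(-295 + E(3))*g(-13, -8) = (-295 + 13/7)*(-24 + (-8)² - 5*(-8)) = -2052*(-24 + 64 + 40)/7 = -2052/7*80 = -164160/7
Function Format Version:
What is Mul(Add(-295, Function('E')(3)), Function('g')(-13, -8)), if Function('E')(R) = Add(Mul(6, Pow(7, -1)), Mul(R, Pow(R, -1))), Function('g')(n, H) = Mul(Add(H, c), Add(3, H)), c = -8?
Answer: Rational(-164160, 7) ≈ -23451.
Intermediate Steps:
Function('g')(n, H) = Mul(Add(-8, H), Add(3, H)) (Function('g')(n, H) = Mul(Add(H, -8), Add(3, H)) = Mul(Add(-8, H), Add(3, H)))
Function('E')(R) = Rational(13, 7) (Function('E')(R) = Add(Mul(6, Rational(1, 7)), 1) = Add(Rational(6, 7), 1) = Rational(13, 7))
Mul(Add(-295, Function('E')(3)), Function('g')(-13, -8)) = Mul(Add(-295, Rational(13, 7)), Add(-24, Pow(-8, 2), Mul(-5, -8))) = Mul(Rational(-2052, 7), Add(-24, 64, 40)) = Mul(Rational(-2052, 7), 80) = Rational(-164160, 7)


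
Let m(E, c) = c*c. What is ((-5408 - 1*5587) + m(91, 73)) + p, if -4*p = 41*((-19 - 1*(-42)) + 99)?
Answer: -13833/2 ≈ -6916.5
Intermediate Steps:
m(E, c) = c²
p = -2501/2 (p = -41*((-19 - 1*(-42)) + 99)/4 = -41*((-19 + 42) + 99)/4 = -41*(23 + 99)/4 = -41*122/4 = -¼*5002 = -2501/2 ≈ -1250.5)
((-5408 - 1*5587) + m(91, 73)) + p = ((-5408 - 1*5587) + 73²) - 2501/2 = ((-5408 - 5587) + 5329) - 2501/2 = (-10995 + 5329) - 2501/2 = -5666 - 2501/2 = -13833/2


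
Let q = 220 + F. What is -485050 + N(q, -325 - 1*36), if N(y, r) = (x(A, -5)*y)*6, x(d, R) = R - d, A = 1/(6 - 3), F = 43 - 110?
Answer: -489946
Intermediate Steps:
F = -67
A = 1/3 ≈ 0.33333
q = 153 (q = 220 - 67 = 153)
N(y, r) = -32*y (N(y, r) = ((-5 - 1*1/3)*y)*6 = ((-5 - 1/3)*y)*6 = -16*y/3*6 = -32*y)
-485050 + N(q, -325 - 1*36) = -485050 - 32*153 = -485050 - 4896 = -489946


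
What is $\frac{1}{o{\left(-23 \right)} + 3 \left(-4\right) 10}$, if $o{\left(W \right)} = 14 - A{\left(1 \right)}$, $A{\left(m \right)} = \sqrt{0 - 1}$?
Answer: $- \frac{106}{11237} + \frac{i}{11237} \approx -0.0094331 + 8.8992 \cdot 10^{-5} i$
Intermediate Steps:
$A{\left(m \right)} = i$ ($A{\left(m \right)} = \sqrt{-1} = i$)
$o{\left(W \right)} = 14 - i$
$\frac{1}{o{\left(-23 \right)} + 3 \left(-4\right) 10} = \frac{1}{\left(14 - i\right) + 3 \left(-4\right) 10} = \frac{1}{\left(14 - i\right) - 120} = \frac{1}{-106 - i} = \frac{-106 + i}{11237}$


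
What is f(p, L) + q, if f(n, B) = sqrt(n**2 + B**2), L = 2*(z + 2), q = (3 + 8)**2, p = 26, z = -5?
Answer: 121 + 2*sqrt(178) ≈ 147.68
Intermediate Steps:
q = 121 (q = 11**2 = 121)
L = -6 (L = 2*(-5 + 2) = 2*(-3) = -6)
f(n, B) = sqrt(B**2 + n**2)
f(p, L) + q = sqrt((-6)**2 + 26**2) + 121 = sqrt(36 + 676) + 121 = sqrt(712) + 121 = 2*sqrt(178) + 121 = 121 + 2*sqrt(178)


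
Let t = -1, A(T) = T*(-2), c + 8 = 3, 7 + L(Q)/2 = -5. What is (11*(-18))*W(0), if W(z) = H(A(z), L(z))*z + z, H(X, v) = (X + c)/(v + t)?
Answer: 0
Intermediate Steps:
L(Q) = -24 (L(Q) = -14 + 2*(-5) = -14 - 10 = -24)
c = -5 (c = -8 + 3 = -5)
A(T) = -2*T
H(X, v) = (-5 + X)/(-1 + v) (H(X, v) = (X - 5)/(v - 1) = (-5 + X)/(-1 + v))
W(z) = z + z*(1/5 + 2*z/25) (W(z) = ((-5 - 2*z)/(-1 - 24))*z + z = ((-5 - 2*z)/(-25))*z + z = (-(-5 - 2*z)/25)*z + z = (1/5 + 2*z/25)*z + z = z*(1/5 + 2*z/25) + z = z + z*(1/5 + 2*z/25))
(11*(-18))*W(0) = (11*(-18))*((2/25)*0*(15 + 0)) = -396*0*15/25 = -198*0 = 0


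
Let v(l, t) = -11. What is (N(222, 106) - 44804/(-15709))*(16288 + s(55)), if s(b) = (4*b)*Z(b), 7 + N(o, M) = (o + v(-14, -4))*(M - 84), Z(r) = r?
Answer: 89923333364/683 ≈ 1.3166e+8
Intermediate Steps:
N(o, M) = -7 + (-84 + M)*(-11 + o) (N(o, M) = -7 + (o - 11)*(M - 84) = -7 + (-11 + o)*(-84 + M) = -7 + (-84 + M)*(-11 + o))
s(b) = 4*b² (s(b) = (4*b)*b = 4*b²)
(N(222, 106) - 44804/(-15709))*(16288 + s(55)) = ((917 - 84*222 - 11*106 + 106*222) - 44804/(-15709))*(16288 + 4*55²) = ((917 - 18648 - 1166 + 23532) - 44804*(-1/15709))*(16288 + 4*3025) = (4635 + 1948/683)*(16288 + 12100) = (3167653/683)*28388 = 89923333364/683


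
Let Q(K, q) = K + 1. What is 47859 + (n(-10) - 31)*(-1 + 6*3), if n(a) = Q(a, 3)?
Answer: 47179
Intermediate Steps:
Q(K, q) = 1 + K
n(a) = 1 + a
47859 + (n(-10) - 31)*(-1 + 6*3) = 47859 + ((1 - 10) - 31)*(-1 + 6*3) = 47859 + (-9 - 31)*(-1 + 18) = 47859 - 40*17 = 47859 - 680 = 47179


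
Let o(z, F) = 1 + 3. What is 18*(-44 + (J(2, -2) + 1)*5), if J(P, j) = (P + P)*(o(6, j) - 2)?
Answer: 18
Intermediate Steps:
o(z, F) = 4
J(P, j) = 4*P (J(P, j) = (P + P)*(4 - 2) = (2*P)*2 = 4*P)
18*(-44 + (J(2, -2) + 1)*5) = 18*(-44 + (4*2 + 1)*5) = 18*(-44 + (8 + 1)*5) = 18*(-44 + 9*5) = 18*(-44 + 45) = 18*1 = 18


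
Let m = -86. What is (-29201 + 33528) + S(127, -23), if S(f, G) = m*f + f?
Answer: -6468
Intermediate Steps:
S(f, G) = -85*f (S(f, G) = -86*f + f = -85*f)
(-29201 + 33528) + S(127, -23) = (-29201 + 33528) - 85*127 = 4327 - 10795 = -6468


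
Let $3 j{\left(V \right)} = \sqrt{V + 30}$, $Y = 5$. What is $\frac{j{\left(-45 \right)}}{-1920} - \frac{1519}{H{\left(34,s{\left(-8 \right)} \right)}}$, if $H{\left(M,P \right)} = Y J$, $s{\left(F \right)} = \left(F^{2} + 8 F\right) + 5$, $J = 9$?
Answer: $- \frac{1519}{45} - \frac{i \sqrt{15}}{5760} \approx -33.756 - 0.00067239 i$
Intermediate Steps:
$s{\left(F \right)} = 5 + F^{2} + 8 F$
$H{\left(M,P \right)} = 45$ ($H{\left(M,P \right)} = 5 \cdot 9 = 45$)
$j{\left(V \right)} = \frac{\sqrt{30 + V}}{3}$ ($j{\left(V \right)} = \frac{\sqrt{V + 30}}{3} = \frac{\sqrt{30 + V}}{3}$)
$\frac{j{\left(-45 \right)}}{-1920} - \frac{1519}{H{\left(34,s{\left(-8 \right)} \right)}} = \frac{\frac{1}{3} \sqrt{30 - 45}}{-1920} - \frac{1519}{45} = \frac{\sqrt{-15}}{3} \left(- \frac{1}{1920}\right) - \frac{1519}{45} = \frac{i \sqrt{15}}{3} \left(- \frac{1}{1920}\right) - \frac{1519}{45} = - \frac{i \sqrt{15}}{5760} - \frac{1519}{45} = - \frac{1519}{45} - \frac{i \sqrt{15}}{5760}$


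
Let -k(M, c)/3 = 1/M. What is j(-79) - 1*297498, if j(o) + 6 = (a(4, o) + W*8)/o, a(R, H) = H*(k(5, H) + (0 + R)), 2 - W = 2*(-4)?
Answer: -117513137/395 ≈ -2.9750e+5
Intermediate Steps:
k(M, c) = -3/M
W = 10 (W = 2 - 2*(-4) = 2 - 1*(-8) = 2 + 8 = 10)
a(R, H) = H*(-⅗ + R) (a(R, H) = H*(-3/5 + (0 + R)) = H*(-3*⅕ + R) = H*(-⅗ + R))
j(o) = -6 + (80 + 17*o/5)/o (j(o) = -6 + (o*(-3 + 5*4)/5 + 10*8)/o = -6 + (o*(-3 + 20)/5 + 80)/o = -6 + ((⅕)*o*17 + 80)/o = -6 + (17*o/5 + 80)/o = -6 + (80 + 17*o/5)/o)
j(-79) - 1*297498 = (-13/5 + 80/(-79)) - 1*297498 = (-13/5 + 80*(-1/79)) - 297498 = (-13/5 - 80/79) - 297498 = -1427/395 - 297498 = -117513137/395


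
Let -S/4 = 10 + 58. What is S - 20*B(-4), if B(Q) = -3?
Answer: -212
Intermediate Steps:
S = -272 (S = -4*(10 + 58) = -4*68 = -272)
S - 20*B(-4) = -272 - 20*(-3) = -272 + 60 = -212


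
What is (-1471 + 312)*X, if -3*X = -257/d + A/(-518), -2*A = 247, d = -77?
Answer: 47232727/34188 ≈ 1381.6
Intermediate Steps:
A = -247/2 (A = -½*247 = -247/2 ≈ -123.50)
X = -40753/34188 (X = -(-257/(-77) - 247/2/(-518))/3 = -(-257*(-1/77) - 247/2*(-1/518))/3 = -(257/77 + 247/1036)/3 = -⅓*40753/11396 = -40753/34188 ≈ -1.1920)
(-1471 + 312)*X = (-1471 + 312)*(-40753/34188) = -1159*(-40753/34188) = 47232727/34188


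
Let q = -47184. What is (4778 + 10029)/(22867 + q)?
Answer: -14807/24317 ≈ -0.60892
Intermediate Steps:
(4778 + 10029)/(22867 + q) = (4778 + 10029)/(22867 - 47184) = 14807/(-24317) = 14807*(-1/24317) = -14807/24317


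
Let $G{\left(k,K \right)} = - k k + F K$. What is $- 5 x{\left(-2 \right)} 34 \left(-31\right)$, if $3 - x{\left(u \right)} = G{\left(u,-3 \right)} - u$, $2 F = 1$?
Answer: $34255$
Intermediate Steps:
$F = \frac{1}{2}$ ($F = \frac{1}{2} \cdot 1 = \frac{1}{2} \approx 0.5$)
$G{\left(k,K \right)} = \frac{K}{2} - k^{2}$ ($G{\left(k,K \right)} = - k k + \frac{K}{2} = - k^{2} + \frac{K}{2} = \frac{K}{2} - k^{2}$)
$x{\left(u \right)} = \frac{9}{2} + u + u^{2}$ ($x{\left(u \right)} = 3 - \left(\left(\frac{1}{2} \left(-3\right) - u^{2}\right) - u\right) = 3 - \left(\left(- \frac{3}{2} - u^{2}\right) - u\right) = 3 - \left(- \frac{3}{2} - u - u^{2}\right) = 3 + \left(\frac{3}{2} + u + u^{2}\right) = \frac{9}{2} + u + u^{2}$)
$- 5 x{\left(-2 \right)} 34 \left(-31\right) = - 5 \left(\frac{9}{2} - 2 + \left(-2\right)^{2}\right) 34 \left(-31\right) = - 5 \left(\frac{9}{2} - 2 + 4\right) 34 \left(-31\right) = \left(-5\right) \frac{13}{2} \cdot 34 \left(-31\right) = \left(- \frac{65}{2}\right) 34 \left(-31\right) = \left(-1105\right) \left(-31\right) = 34255$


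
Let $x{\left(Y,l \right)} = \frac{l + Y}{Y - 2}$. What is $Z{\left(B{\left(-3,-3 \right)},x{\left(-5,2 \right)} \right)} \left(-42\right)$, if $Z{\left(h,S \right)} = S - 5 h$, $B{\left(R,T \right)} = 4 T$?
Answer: $-2538$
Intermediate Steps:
$x{\left(Y,l \right)} = \frac{Y + l}{-2 + Y}$
$Z{\left(B{\left(-3,-3 \right)},x{\left(-5,2 \right)} \right)} \left(-42\right) = \left(\frac{-5 + 2}{-2 - 5} - 5 \cdot 4 \left(-3\right)\right) \left(-42\right) = \left(\frac{1}{-7} \left(-3\right) - -60\right) \left(-42\right) = \left(\left(- \frac{1}{7}\right) \left(-3\right) + 60\right) \left(-42\right) = \left(\frac{3}{7} + 60\right) \left(-42\right) = \frac{423}{7} \left(-42\right) = -2538$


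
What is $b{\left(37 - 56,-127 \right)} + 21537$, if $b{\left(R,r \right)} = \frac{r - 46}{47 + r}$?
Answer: $\frac{1723133}{80} \approx 21539.0$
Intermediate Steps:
$b{\left(R,r \right)} = \frac{-46 + r}{47 + r}$
$b{\left(37 - 56,-127 \right)} + 21537 = \frac{-46 - 127}{47 - 127} + 21537 = \frac{1}{-80} \left(-173\right) + 21537 = \left(- \frac{1}{80}\right) \left(-173\right) + 21537 = \frac{173}{80} + 21537 = \frac{1723133}{80}$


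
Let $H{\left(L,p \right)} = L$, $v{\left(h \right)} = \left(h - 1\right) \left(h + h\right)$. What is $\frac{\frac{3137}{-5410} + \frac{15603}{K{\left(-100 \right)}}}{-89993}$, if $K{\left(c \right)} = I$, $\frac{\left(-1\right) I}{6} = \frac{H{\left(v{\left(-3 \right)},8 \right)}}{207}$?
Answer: $\frac{970765741}{3894897040} \approx 0.24924$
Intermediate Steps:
$v{\left(h \right)} = 2 h \left(-1 + h\right)$ ($v{\left(h \right)} = \left(-1 + h\right) 2 h = 2 h \left(-1 + h\right)$)
$I = - \frac{16}{23}$ ($I = - 6 \frac{2 \left(-3\right) \left(-1 - 3\right)}{207} = - 6 \cdot 2 \left(-3\right) \left(-4\right) \frac{1}{207} = - 6 \cdot 24 \cdot \frac{1}{207} = \left(-6\right) \frac{8}{69} = - \frac{16}{23} \approx -0.69565$)
$K{\left(c \right)} = - \frac{16}{23}$
$\frac{\frac{3137}{-5410} + \frac{15603}{K{\left(-100 \right)}}}{-89993} = \frac{\frac{3137}{-5410} + \frac{15603}{- \frac{16}{23}}}{-89993} = \left(3137 \left(- \frac{1}{5410}\right) + 15603 \left(- \frac{23}{16}\right)\right) \left(- \frac{1}{89993}\right) = \left(- \frac{3137}{5410} - \frac{358869}{16}\right) \left(- \frac{1}{89993}\right) = \left(- \frac{970765741}{43280}\right) \left(- \frac{1}{89993}\right) = \frac{970765741}{3894897040}$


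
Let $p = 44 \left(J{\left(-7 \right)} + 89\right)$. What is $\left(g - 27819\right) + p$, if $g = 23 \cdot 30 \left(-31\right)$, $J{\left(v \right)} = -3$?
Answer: $-45425$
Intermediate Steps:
$g = -21390$ ($g = 690 \left(-31\right) = -21390$)
$p = 3784$ ($p = 44 \left(-3 + 89\right) = 44 \cdot 86 = 3784$)
$\left(g - 27819\right) + p = \left(-21390 - 27819\right) + 3784 = -49209 + 3784 = -45425$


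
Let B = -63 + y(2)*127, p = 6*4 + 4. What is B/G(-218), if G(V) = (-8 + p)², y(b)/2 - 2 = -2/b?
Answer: 191/400 ≈ 0.47750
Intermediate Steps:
p = 28 (p = 24 + 4 = 28)
y(b) = 4 - 4/b (y(b) = 4 + 2*(-2/b) = 4 - 4/b)
G(V) = 400 (G(V) = (-8 + 28)² = 20² = 400)
B = 191 (B = -63 + (4 - 4/2)*127 = -63 + (4 - 4*½)*127 = -63 + (4 - 2)*127 = -63 + 2*127 = -63 + 254 = 191)
B/G(-218) = 191/400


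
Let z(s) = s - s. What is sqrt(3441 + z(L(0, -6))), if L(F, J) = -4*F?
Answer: sqrt(3441) ≈ 58.660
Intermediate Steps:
z(s) = 0
sqrt(3441 + z(L(0, -6))) = sqrt(3441 + 0) = sqrt(3441)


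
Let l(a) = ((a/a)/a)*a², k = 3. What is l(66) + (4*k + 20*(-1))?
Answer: 58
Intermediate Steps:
l(a) = a (l(a) = (1/a)*a² = a²/a = a)
l(66) + (4*k + 20*(-1)) = 66 + (4*3 + 20*(-1)) = 66 + (12 - 20) = 66 - 8 = 58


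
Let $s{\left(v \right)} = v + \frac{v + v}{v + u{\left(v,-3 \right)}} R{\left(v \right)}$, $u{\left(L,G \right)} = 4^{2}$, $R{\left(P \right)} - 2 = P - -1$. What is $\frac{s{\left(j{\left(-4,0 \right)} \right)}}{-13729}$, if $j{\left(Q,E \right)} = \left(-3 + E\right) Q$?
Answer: $- \frac{174}{96103} \approx -0.0018106$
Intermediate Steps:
$R{\left(P \right)} = 3 + P$ ($R{\left(P \right)} = 2 + \left(P - -1\right) = 2 + \left(P + 1\right) = 2 + \left(1 + P\right) = 3 + P$)
$u{\left(L,G \right)} = 16$
$j{\left(Q,E \right)} = Q \left(-3 + E\right)$
$s{\left(v \right)} = v + \frac{2 v \left(3 + v\right)}{16 + v}$ ($s{\left(v \right)} = v + \frac{v + v}{v + 16} \left(3 + v\right) = v + \frac{2 v}{16 + v} \left(3 + v\right) = v + \frac{2 v \left(3 + v\right)}{16 + v}$)
$\frac{s{\left(j{\left(-4,0 \right)} \right)}}{-13729} = \frac{- 4 \left(-3 + 0\right) \frac{1}{16 - 4 \left(-3 + 0\right)} \left(22 + 3 \left(- 4 \left(-3 + 0\right)\right)\right)}{-13729} = \frac{\left(-4\right) \left(-3\right) \left(22 + 3 \left(\left(-4\right) \left(-3\right)\right)\right)}{16 - -12} \left(- \frac{1}{13729}\right) = \frac{12 \left(22 + 3 \cdot 12\right)}{16 + 12} \left(- \frac{1}{13729}\right) = \frac{12 \left(22 + 36\right)}{28} \left(- \frac{1}{13729}\right) = 12 \cdot \frac{1}{28} \cdot 58 \left(- \frac{1}{13729}\right) = \frac{174}{7} \left(- \frac{1}{13729}\right) = - \frac{174}{96103}$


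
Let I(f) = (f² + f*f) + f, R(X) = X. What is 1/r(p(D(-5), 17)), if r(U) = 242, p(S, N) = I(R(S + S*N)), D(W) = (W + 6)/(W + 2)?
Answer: 1/242 ≈ 0.0041322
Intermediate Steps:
D(W) = (6 + W)/(2 + W)
I(f) = f + 2*f² (I(f) = (f² + f²) + f = 2*f² + f = f + 2*f²)
p(S, N) = (S + N*S)*(1 + 2*S + 2*N*S) (p(S, N) = (S + S*N)*(1 + 2*(S + S*N)) = (S + N*S)*(1 + 2*(S + N*S)) = (S + N*S)*(1 + (2*S + 2*N*S)) = (S + N*S)*(1 + 2*S + 2*N*S))
1/r(p(D(-5), 17)) = 1/242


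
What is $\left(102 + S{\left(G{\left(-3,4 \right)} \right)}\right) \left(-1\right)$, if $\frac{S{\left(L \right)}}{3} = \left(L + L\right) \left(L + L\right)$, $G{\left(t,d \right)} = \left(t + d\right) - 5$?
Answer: $-294$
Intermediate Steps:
$G{\left(t,d \right)} = -5 + d + t$ ($G{\left(t,d \right)} = \left(d + t\right) - 5 = -5 + d + t$)
$S{\left(L \right)} = 12 L^{2}$ ($S{\left(L \right)} = 3 \left(L + L\right) \left(L + L\right) = 3 \cdot 2 L 2 L = 3 \cdot 4 L^{2} = 12 L^{2}$)
$\left(102 + S{\left(G{\left(-3,4 \right)} \right)}\right) \left(-1\right) = \left(102 + 12 \left(-5 + 4 - 3\right)^{2}\right) \left(-1\right) = \left(102 + 12 \left(-4\right)^{2}\right) \left(-1\right) = \left(102 + 12 \cdot 16\right) \left(-1\right) = \left(102 + 192\right) \left(-1\right) = 294 \left(-1\right) = -294$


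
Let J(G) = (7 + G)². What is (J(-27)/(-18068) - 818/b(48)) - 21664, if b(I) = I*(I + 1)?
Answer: -115080959741/5311992 ≈ -21664.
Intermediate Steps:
b(I) = I*(1 + I)
(J(-27)/(-18068) - 818/b(48)) - 21664 = ((7 - 27)²/(-18068) - 818*1/(48*(1 + 48))) - 21664 = ((-20)²*(-1/18068) - 818/(48*49)) - 21664 = (400*(-1/18068) - 818/2352) - 21664 = (-100/4517 - 818*1/2352) - 21664 = (-100/4517 - 409/1176) - 21664 = -1965053/5311992 - 21664 = -115080959741/5311992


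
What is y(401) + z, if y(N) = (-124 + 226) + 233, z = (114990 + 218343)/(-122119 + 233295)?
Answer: 2890561/8552 ≈ 338.00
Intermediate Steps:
z = 25641/8552 (z = 333333/111176 = 333333*(1/111176) = 25641/8552 ≈ 2.9982)
y(N) = 335 (y(N) = 102 + 233 = 335)
y(401) + z = 335 + 25641/8552 = 2890561/8552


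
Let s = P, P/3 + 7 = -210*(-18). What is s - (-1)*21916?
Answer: 33235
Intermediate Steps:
P = 11319 (P = -21 + 3*(-210*(-18)) = -21 + 3*3780 = -21 + 11340 = 11319)
s = 11319
s - (-1)*21916 = 11319 - (-1)*21916 = 11319 - 1*(-21916) = 11319 + 21916 = 33235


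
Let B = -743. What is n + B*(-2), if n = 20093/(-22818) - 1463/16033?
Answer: 543284183281/365840994 ≈ 1485.0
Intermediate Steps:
n = -355533803/365840994 (n = 20093*(-1/22818) - 1463*1/16033 = -20093/22818 - 1463/16033 = -355533803/365840994 ≈ -0.97183)
n + B*(-2) = -355533803/365840994 - 743*(-2) = -355533803/365840994 + 1486 = 543284183281/365840994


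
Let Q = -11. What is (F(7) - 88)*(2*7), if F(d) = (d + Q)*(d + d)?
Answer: -2016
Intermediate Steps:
F(d) = 2*d*(-11 + d) (F(d) = (d - 11)*(d + d) = (-11 + d)*(2*d) = 2*d*(-11 + d))
(F(7) - 88)*(2*7) = (2*7*(-11 + 7) - 88)*(2*7) = (2*7*(-4) - 88)*14 = (-56 - 88)*14 = -144*14 = -2016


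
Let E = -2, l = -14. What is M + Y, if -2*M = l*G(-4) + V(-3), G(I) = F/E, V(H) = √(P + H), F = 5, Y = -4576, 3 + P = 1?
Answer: -9187/2 - I*√5/2 ≈ -4593.5 - 1.118*I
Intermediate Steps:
P = -2 (P = -3 + 1 = -2)
V(H) = √(-2 + H)
G(I) = -5/2 (G(I) = 5/(-2) = 5*(-½) = -5/2)
M = -35/2 - I*√5/2 (M = -(-14*(-5/2) + √(-2 - 3))/2 = -(35 + √(-5))/2 = -(35 + I*√5)/2 = -35/2 - I*√5/2 ≈ -17.5 - 1.118*I)
M + Y = (-35/2 - I*√5/2) - 4576 = -9187/2 - I*√5/2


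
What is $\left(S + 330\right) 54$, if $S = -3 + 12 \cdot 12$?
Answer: $25434$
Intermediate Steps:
$S = 141$ ($S = -3 + 144 = 141$)
$\left(S + 330\right) 54 = \left(141 + 330\right) 54 = 471 \cdot 54 = 25434$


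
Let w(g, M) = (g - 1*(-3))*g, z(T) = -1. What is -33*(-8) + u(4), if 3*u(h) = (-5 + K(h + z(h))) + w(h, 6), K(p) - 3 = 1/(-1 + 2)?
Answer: 273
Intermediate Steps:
K(p) = 4 (K(p) = 3 + 1/(-1 + 2) = 3 + 1/1 = 3 + 1 = 4)
w(g, M) = g*(3 + g) (w(g, M) = (g + 3)*g = (3 + g)*g = g*(3 + g))
u(h) = -⅓ + h*(3 + h)/3 (u(h) = ((-5 + 4) + h*(3 + h))/3 = (-1 + h*(3 + h))/3 = -⅓ + h*(3 + h)/3)
-33*(-8) + u(4) = -33*(-8) + (-⅓ + (⅓)*4*(3 + 4)) = 264 + (-⅓ + (⅓)*4*7) = 264 + (-⅓ + 28/3) = 264 + 9 = 273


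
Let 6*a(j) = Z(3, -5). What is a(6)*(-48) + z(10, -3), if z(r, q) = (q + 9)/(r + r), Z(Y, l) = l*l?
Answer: -1997/10 ≈ -199.70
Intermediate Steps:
Z(Y, l) = l²
a(j) = 25/6 (a(j) = (⅙)*(-5)² = (⅙)*25 = 25/6)
z(r, q) = (9 + q)/(2*r) (z(r, q) = (9 + q)/((2*r)) = (9 + q)*(1/(2*r)) = (9 + q)/(2*r))
a(6)*(-48) + z(10, -3) = (25/6)*(-48) + (½)*(9 - 3)/10 = -200 + (½)*(⅒)*6 = -200 + 3/10 = -1997/10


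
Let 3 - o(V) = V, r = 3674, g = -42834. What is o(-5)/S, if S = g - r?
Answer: -2/11627 ≈ -0.00017201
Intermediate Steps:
o(V) = 3 - V
S = -46508 (S = -42834 - 1*3674 = -42834 - 3674 = -46508)
o(-5)/S = (3 - 1*(-5))/(-46508) = (3 + 5)*(-1/46508) = 8*(-1/46508) = -2/11627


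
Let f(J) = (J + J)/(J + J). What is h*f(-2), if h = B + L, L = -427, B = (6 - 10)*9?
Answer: -463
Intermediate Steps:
B = -36 (B = -4*9 = -36)
h = -463 (h = -36 - 427 = -463)
f(J) = 1 (f(J) = (2*J)/((2*J)) = (2*J)*(1/(2*J)) = 1)
h*f(-2) = -463*1 = -463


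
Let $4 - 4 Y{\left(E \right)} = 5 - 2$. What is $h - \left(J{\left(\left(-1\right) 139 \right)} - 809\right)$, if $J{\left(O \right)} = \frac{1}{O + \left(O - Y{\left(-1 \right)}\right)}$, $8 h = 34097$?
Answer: $\frac{45153329}{8904} \approx 5071.1$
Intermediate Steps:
$Y{\left(E \right)} = \frac{1}{4}$ ($Y{\left(E \right)} = 1 - \frac{5 - 2}{4} = 1 - \frac{3}{4} = \frac{1}{4}$)
$h = \frac{34097}{8}$ ($h = \frac{1}{8} \cdot 34097 = \frac{34097}{8} \approx 4262.1$)
$J{\left(O \right)} = \frac{1}{- \frac{1}{4} + 2 O}$ ($J{\left(O \right)} = \frac{1}{O + \left(O - \frac{1}{4}\right)} = \frac{1}{O + \left(- \frac{1}{4} + O\right)} = \frac{1}{- \frac{1}{4} + 2 O}$)
$h - \left(J{\left(\left(-1\right) 139 \right)} - 809\right) = \frac{34097}{8} - \left(\frac{4}{-1 + 8 \left(\left(-1\right) 139\right)} - 809\right) = \frac{34097}{8} - \left(\frac{4}{-1 + 8 \left(-139\right)} - 809\right) = \frac{34097}{8} - \left(\frac{4}{-1 - 1112} - 809\right) = \frac{34097}{8} - \left(\frac{4}{-1113} - 809\right) = \frac{34097}{8} - \left(4 \left(- \frac{1}{1113}\right) - 809\right) = \frac{34097}{8} - \left(- \frac{4}{1113} - 809\right) = \frac{34097}{8} - - \frac{900421}{1113} = \frac{34097}{8} + \frac{900421}{1113} = \frac{45153329}{8904}$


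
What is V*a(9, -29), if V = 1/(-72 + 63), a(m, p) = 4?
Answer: -4/9 ≈ -0.44444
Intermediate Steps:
V = -⅑ (V = 1/(-9) = -⅑ ≈ -0.11111)
V*a(9, -29) = -⅑*4 = -4/9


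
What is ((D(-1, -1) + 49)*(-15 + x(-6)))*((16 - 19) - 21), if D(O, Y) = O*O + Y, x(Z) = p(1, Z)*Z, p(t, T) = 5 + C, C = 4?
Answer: 81144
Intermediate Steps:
p(t, T) = 9 (p(t, T) = 5 + 4 = 9)
x(Z) = 9*Z
D(O, Y) = Y + O**2 (D(O, Y) = O**2 + Y = Y + O**2)
((D(-1, -1) + 49)*(-15 + x(-6)))*((16 - 19) - 21) = (((-1 + (-1)**2) + 49)*(-15 + 9*(-6)))*((16 - 19) - 21) = (((-1 + 1) + 49)*(-15 - 54))*(-3 - 21) = ((0 + 49)*(-69))*(-24) = (49*(-69))*(-24) = -3381*(-24) = 81144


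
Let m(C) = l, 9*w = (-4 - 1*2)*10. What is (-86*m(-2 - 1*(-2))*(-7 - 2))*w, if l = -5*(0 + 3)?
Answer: 77400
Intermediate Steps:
w = -20/3 (w = ((-4 - 1*2)*10)/9 = ((-4 - 2)*10)/9 = (-6*10)/9 = (⅑)*(-60) = -20/3 ≈ -6.6667)
l = -15 (l = -5*3 = -15)
m(C) = -15
(-86*m(-2 - 1*(-2))*(-7 - 2))*w = -(-1290)*(-7 - 2)*(-20/3) = -(-1290)*(-9)*(-20/3) = -86*135*(-20/3) = -11610*(-20/3) = 77400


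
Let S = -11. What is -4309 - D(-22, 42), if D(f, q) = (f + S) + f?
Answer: -4254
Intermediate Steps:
D(f, q) = -11 + 2*f (D(f, q) = (f - 11) + f = (-11 + f) + f = -11 + 2*f)
-4309 - D(-22, 42) = -4309 - (-11 + 2*(-22)) = -4309 - (-11 - 44) = -4309 - 1*(-55) = -4309 + 55 = -4254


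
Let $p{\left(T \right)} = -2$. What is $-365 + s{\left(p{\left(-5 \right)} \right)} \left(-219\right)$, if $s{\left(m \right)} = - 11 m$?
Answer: $-5183$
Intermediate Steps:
$-365 + s{\left(p{\left(-5 \right)} \right)} \left(-219\right) = -365 + \left(-11\right) \left(-2\right) \left(-219\right) = -365 + 22 \left(-219\right) = -365 - 4818 = -5183$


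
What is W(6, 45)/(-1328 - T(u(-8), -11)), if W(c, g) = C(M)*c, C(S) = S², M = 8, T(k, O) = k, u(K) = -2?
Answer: -64/221 ≈ -0.28959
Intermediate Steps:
W(c, g) = 64*c (W(c, g) = 8²*c = 64*c)
W(6, 45)/(-1328 - T(u(-8), -11)) = (64*6)/(-1328 - 1*(-2)) = 384/(-1328 + 2) = 384/(-1326) = 384*(-1/1326) = -64/221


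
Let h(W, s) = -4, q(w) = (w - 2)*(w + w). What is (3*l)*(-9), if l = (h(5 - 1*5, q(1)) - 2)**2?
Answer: -972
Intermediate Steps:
q(w) = 2*w*(-2 + w) (q(w) = (-2 + w)*(2*w) = 2*w*(-2 + w))
l = 36 (l = (-4 - 2)**2 = (-6)**2 = 36)
(3*l)*(-9) = (3*36)*(-9) = 108*(-9) = -972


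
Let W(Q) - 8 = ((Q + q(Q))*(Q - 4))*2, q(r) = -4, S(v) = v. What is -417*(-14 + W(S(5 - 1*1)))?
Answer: 2502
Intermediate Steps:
W(Q) = 8 + 2*(-4 + Q)² (W(Q) = 8 + ((Q - 4)*(Q - 4))*2 = 8 + ((-4 + Q)*(-4 + Q))*2 = 8 + (-4 + Q)²*2 = 8 + 2*(-4 + Q)²)
-417*(-14 + W(S(5 - 1*1))) = -417*(-14 + (40 - 16*(5 - 1*1) + 2*(5 - 1*1)²)) = -417*(-14 + (40 - 16*(5 - 1) + 2*(5 - 1)²)) = -417*(-14 + (40 - 16*4 + 2*4²)) = -417*(-14 + (40 - 64 + 2*16)) = -417*(-14 + (40 - 64 + 32)) = -417*(-14 + 8) = -417*(-6) = 2502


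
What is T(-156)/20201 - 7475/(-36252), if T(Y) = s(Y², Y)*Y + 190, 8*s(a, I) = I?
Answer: 268168939/732326652 ≈ 0.36619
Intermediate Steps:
s(a, I) = I/8
T(Y) = 190 + Y²/8 (T(Y) = (Y/8)*Y + 190 = Y²/8 + 190 = 190 + Y²/8)
T(-156)/20201 - 7475/(-36252) = (190 + (⅛)*(-156)²)/20201 - 7475/(-36252) = (190 + (⅛)*24336)*(1/20201) - 7475*(-1/36252) = (190 + 3042)*(1/20201) + 7475/36252 = 3232*(1/20201) + 7475/36252 = 3232/20201 + 7475/36252 = 268168939/732326652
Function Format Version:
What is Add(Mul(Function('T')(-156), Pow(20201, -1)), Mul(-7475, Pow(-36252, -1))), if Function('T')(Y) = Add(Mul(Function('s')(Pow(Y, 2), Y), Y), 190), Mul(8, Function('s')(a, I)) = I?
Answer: Rational(268168939, 732326652) ≈ 0.36619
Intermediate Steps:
Function('s')(a, I) = Mul(Rational(1, 8), I)
Function('T')(Y) = Add(190, Mul(Rational(1, 8), Pow(Y, 2))) (Function('T')(Y) = Add(Mul(Mul(Rational(1, 8), Y), Y), 190) = Add(Mul(Rational(1, 8), Pow(Y, 2)), 190) = Add(190, Mul(Rational(1, 8), Pow(Y, 2))))
Add(Mul(Function('T')(-156), Pow(20201, -1)), Mul(-7475, Pow(-36252, -1))) = Add(Mul(Add(190, Mul(Rational(1, 8), Pow(-156, 2))), Pow(20201, -1)), Mul(-7475, Pow(-36252, -1))) = Add(Mul(Add(190, Mul(Rational(1, 8), 24336)), Rational(1, 20201)), Mul(-7475, Rational(-1, 36252))) = Add(Mul(Add(190, 3042), Rational(1, 20201)), Rational(7475, 36252)) = Add(Mul(3232, Rational(1, 20201)), Rational(7475, 36252)) = Add(Rational(3232, 20201), Rational(7475, 36252)) = Rational(268168939, 732326652)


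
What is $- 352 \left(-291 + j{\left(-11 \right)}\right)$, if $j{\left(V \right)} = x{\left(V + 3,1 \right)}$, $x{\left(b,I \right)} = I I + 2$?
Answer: $101376$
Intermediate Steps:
$x{\left(b,I \right)} = 2 + I^{2}$ ($x{\left(b,I \right)} = I^{2} + 2 = 2 + I^{2}$)
$j{\left(V \right)} = 3$ ($j{\left(V \right)} = 2 + 1^{2} = 2 + 1 = 3$)
$- 352 \left(-291 + j{\left(-11 \right)}\right) = - 352 \left(-291 + 3\right) = \left(-352\right) \left(-288\right) = 101376$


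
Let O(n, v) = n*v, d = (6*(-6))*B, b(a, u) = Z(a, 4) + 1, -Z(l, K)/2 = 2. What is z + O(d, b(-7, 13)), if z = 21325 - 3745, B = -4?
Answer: 17148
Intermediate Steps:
Z(l, K) = -4 (Z(l, K) = -2*2 = -4)
b(a, u) = -3 (b(a, u) = -4 + 1 = -3)
d = 144 (d = (6*(-6))*(-4) = -36*(-4) = 144)
z = 17580
z + O(d, b(-7, 13)) = 17580 + 144*(-3) = 17580 - 432 = 17148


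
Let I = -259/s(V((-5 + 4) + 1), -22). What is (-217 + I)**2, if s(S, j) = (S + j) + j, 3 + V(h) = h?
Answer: 98803600/2209 ≈ 44728.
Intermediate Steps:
V(h) = -3 + h
s(S, j) = S + 2*j
I = 259/47 (I = -259/((-3 + ((-5 + 4) + 1)) + 2*(-22)) = -259/((-3 + (-1 + 1)) - 44) = -259/((-3 + 0) - 44) = -259/(-3 - 44) = -259/(-47) = -259*(-1/47) = 259/47 ≈ 5.5106)
(-217 + I)**2 = (-217 + 259/47)**2 = (-9940/47)**2 = 98803600/2209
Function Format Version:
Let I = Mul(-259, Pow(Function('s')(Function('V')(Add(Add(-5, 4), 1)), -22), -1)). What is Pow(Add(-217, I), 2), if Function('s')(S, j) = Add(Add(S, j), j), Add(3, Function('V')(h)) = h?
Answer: Rational(98803600, 2209) ≈ 44728.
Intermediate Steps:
Function('V')(h) = Add(-3, h)
Function('s')(S, j) = Add(S, Mul(2, j))
I = Rational(259, 47) (I = Mul(-259, Pow(Add(Add(-3, Add(Add(-5, 4), 1)), Mul(2, -22)), -1)) = Mul(-259, Pow(Add(Add(-3, Add(-1, 1)), -44), -1)) = Mul(-259, Pow(Add(Add(-3, 0), -44), -1)) = Mul(-259, Pow(Add(-3, -44), -1)) = Mul(-259, Pow(-47, -1)) = Mul(-259, Rational(-1, 47)) = Rational(259, 47) ≈ 5.5106)
Pow(Add(-217, I), 2) = Pow(Add(-217, Rational(259, 47)), 2) = Pow(Rational(-9940, 47), 2) = Rational(98803600, 2209)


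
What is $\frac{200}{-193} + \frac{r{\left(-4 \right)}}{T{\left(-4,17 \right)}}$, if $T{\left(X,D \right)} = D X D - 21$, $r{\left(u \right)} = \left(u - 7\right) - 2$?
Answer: $- \frac{232891}{227161} \approx -1.0252$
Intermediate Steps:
$r{\left(u \right)} = -9 + u$ ($r{\left(u \right)} = \left(-7 + u\right) - 2 = -9 + u$)
$T{\left(X,D \right)} = -21 + X D^{2}$ ($T{\left(X,D \right)} = X D^{2} - 21 = -21 + X D^{2}$)
$\frac{200}{-193} + \frac{r{\left(-4 \right)}}{T{\left(-4,17 \right)}} = \frac{200}{-193} + \frac{-9 - 4}{-21 - 4 \cdot 17^{2}} = 200 \left(- \frac{1}{193}\right) - \frac{13}{-21 - 1156} = - \frac{200}{193} - \frac{13}{-21 - 1156} = - \frac{200}{193} - \frac{13}{-1177} = - \frac{200}{193} - - \frac{13}{1177} = - \frac{200}{193} + \frac{13}{1177} = - \frac{232891}{227161}$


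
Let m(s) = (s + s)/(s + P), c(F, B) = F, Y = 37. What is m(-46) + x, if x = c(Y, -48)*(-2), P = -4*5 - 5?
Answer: -5162/71 ≈ -72.704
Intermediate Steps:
P = -25 (P = -20 - 5 = -25)
m(s) = 2*s/(-25 + s) (m(s) = (s + s)/(s - 25) = (2*s)/(-25 + s) = 2*s/(-25 + s))
x = -74 (x = 37*(-2) = -74)
m(-46) + x = 2*(-46)/(-25 - 46) - 74 = 2*(-46)/(-71) - 74 = 2*(-46)*(-1/71) - 74 = 92/71 - 74 = -5162/71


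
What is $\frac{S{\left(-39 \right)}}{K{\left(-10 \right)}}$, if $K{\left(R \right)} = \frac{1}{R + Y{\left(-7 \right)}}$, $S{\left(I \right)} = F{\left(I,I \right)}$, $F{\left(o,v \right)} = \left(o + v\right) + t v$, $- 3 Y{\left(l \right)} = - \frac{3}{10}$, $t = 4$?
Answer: $\frac{11583}{5} \approx 2316.6$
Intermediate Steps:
$Y{\left(l \right)} = \frac{1}{10}$ ($Y{\left(l \right)} = - \frac{\left(-3\right) \frac{1}{10}}{3} = \left(- \frac{1}{3}\right) \left(- \frac{3}{10}\right) = \frac{1}{10}$)
$F{\left(o,v \right)} = o + 5 v$ ($F{\left(o,v \right)} = \left(o + v\right) + 4 v = o + 5 v$)
$S{\left(I \right)} = 6 I$ ($S{\left(I \right)} = I + 5 I = 6 I$)
$K{\left(R \right)} = \frac{1}{\frac{1}{10} + R}$ ($K{\left(R \right)} = \frac{1}{R + \frac{1}{10}} = \frac{1}{\frac{1}{10} + R}$)
$\frac{S{\left(-39 \right)}}{K{\left(-10 \right)}} = \frac{6 \left(-39\right)}{10 \frac{1}{1 + 10 \left(-10\right)}} = - \frac{234}{10 \frac{1}{1 - 100}} = - \frac{234}{10 \frac{1}{-99}} = - \frac{234}{10 \left(- \frac{1}{99}\right)} = - \frac{234}{- \frac{10}{99}} = \left(-234\right) \left(- \frac{99}{10}\right) = \frac{11583}{5}$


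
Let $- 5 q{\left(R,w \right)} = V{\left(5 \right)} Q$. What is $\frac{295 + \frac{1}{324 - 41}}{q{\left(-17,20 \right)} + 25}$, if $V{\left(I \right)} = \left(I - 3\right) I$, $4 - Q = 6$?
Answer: $\frac{83486}{8207} \approx 10.173$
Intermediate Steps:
$Q = -2$ ($Q = 4 - 6 = -2$)
$V{\left(I \right)} = I \left(-3 + I\right)$ ($V{\left(I \right)} = \left(-3 + I\right) I = I \left(-3 + I\right)$)
$q{\left(R,w \right)} = 4$ ($q{\left(R,w \right)} = - \frac{5 \left(-3 + 5\right) \left(-2\right)}{5} = - \frac{5 \cdot 2 \left(-2\right)}{5} = - \frac{10 \left(-2\right)}{5} = \left(- \frac{1}{5}\right) \left(-20\right) = 4$)
$\frac{295 + \frac{1}{324 - 41}}{q{\left(-17,20 \right)} + 25} = \frac{295 + \frac{1}{324 - 41}}{4 + 25} = \frac{295 + \frac{1}{283}}{29} = \left(295 + \frac{1}{283}\right) \frac{1}{29} = \frac{83486}{283} \cdot \frac{1}{29} = \frac{83486}{8207}$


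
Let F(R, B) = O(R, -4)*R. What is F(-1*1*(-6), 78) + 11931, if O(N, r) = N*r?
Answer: 11787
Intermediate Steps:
F(R, B) = -4*R**2 (F(R, B) = (R*(-4))*R = (-4*R)*R = -4*R**2)
F(-1*1*(-6), 78) + 11931 = -4*(-1*1*(-6))**2 + 11931 = -4*(-1*(-6))**2 + 11931 = -4*6**2 + 11931 = -4*36 + 11931 = -144 + 11931 = 11787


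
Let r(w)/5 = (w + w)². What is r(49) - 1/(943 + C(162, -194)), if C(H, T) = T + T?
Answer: 26651099/555 ≈ 48020.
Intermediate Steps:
C(H, T) = 2*T
r(w) = 20*w² (r(w) = 5*(w + w)² = 5*(2*w)² = 5*(4*w²) = 20*w²)
r(49) - 1/(943 + C(162, -194)) = 20*49² - 1/(943 + 2*(-194)) = 20*2401 - 1/(943 - 388) = 48020 - 1/555 = 26651099/555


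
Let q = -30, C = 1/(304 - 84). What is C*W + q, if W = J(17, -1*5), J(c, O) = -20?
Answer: -331/11 ≈ -30.091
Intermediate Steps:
C = 1/220 ≈ 0.0045455
W = -20
C*W + q = (1/220)*(-20) - 30 = -1/11 - 30 = -331/11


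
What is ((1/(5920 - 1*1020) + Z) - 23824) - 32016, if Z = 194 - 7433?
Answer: -309087099/4900 ≈ -63079.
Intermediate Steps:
Z = -7239
((1/(5920 - 1*1020) + Z) - 23824) - 32016 = ((1/(5920 - 1*1020) - 7239) - 23824) - 32016 = ((1/(5920 - 1020) - 7239) - 23824) - 32016 = ((1/4900 - 7239) - 23824) - 32016 = (-35471099/4900 - 23824) - 32016 = -152208699/4900 - 32016 = -309087099/4900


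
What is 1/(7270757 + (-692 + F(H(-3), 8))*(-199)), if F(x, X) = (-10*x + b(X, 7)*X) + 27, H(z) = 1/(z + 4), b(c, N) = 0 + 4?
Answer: 1/7398714 ≈ 1.3516e-7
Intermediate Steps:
b(c, N) = 4
H(z) = 1/(4 + z)
F(x, X) = 27 - 10*x + 4*X (F(x, X) = (-10*x + 4*X) + 27 = 27 - 10*x + 4*X)
1/(7270757 + (-692 + F(H(-3), 8))*(-199)) = 1/(7270757 + (-692 + (27 - 10/(4 - 3) + 4*8))*(-199)) = 1/(7270757 + (-692 + (27 - 10/1 + 32))*(-199)) = 1/(7270757 + (-692 + (27 - 10*1 + 32))*(-199)) = 1/(7270757 + (-692 + (27 - 10 + 32))*(-199)) = 1/(7270757 + (-692 + 49)*(-199)) = 1/(7270757 - 643*(-199)) = 1/(7270757 + 127957) = 1/7398714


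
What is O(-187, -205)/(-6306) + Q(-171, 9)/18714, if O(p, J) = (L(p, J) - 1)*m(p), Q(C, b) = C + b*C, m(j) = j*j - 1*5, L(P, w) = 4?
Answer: -54825893/3278069 ≈ -16.725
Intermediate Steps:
m(j) = -5 + j² (m(j) = j² - 5 = -5 + j²)
Q(C, b) = C + C*b
O(p, J) = -15 + 3*p² (O(p, J) = (4 - 1)*(-5 + p²) = 3*(-5 + p²) = -15 + 3*p²)
O(-187, -205)/(-6306) + Q(-171, 9)/18714 = (-15 + 3*(-187)²)/(-6306) - 171*(1 + 9)/18714 = (-15 + 3*34969)*(-1/6306) - 171*10*(1/18714) = (-15 + 104907)*(-1/6306) - 1710*1/18714 = 104892*(-1/6306) - 285/3119 = -17482/1051 - 285/3119 = -54825893/3278069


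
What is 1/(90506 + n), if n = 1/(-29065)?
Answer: 29065/2630556889 ≈ 1.1049e-5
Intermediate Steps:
n = -1/29065 ≈ -3.4406e-5
1/(90506 + n) = 1/(90506 - 1/29065) = 1/(2630556889/29065) = 29065/2630556889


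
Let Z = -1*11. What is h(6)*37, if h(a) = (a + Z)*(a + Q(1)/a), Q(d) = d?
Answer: -6845/6 ≈ -1140.8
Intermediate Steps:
Z = -11
h(a) = (-11 + a)*(a + 1/a) (h(a) = (a - 11)*(a + 1/a) = (-11 + a)*(a + 1/a))
h(6)*37 = (1 + 6**2 - 11*6 - 11/6)*37 = (1 + 36 - 66 - 11*1/6)*37 = (1 + 36 - 66 - 11/6)*37 = -185/6*37 = -6845/6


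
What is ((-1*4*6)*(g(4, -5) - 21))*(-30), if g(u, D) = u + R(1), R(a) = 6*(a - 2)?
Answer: -16560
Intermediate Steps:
R(a) = -12 + 6*a (R(a) = 6*(-2 + a) = -12 + 6*a)
g(u, D) = -6 + u (g(u, D) = u + (-12 + 6*1) = u + (-12 + 6) = u - 6 = -6 + u)
((-1*4*6)*(g(4, -5) - 21))*(-30) = ((-1*4*6)*((-6 + 4) - 21))*(-30) = ((-4*6)*(-2 - 21))*(-30) = -24*(-23)*(-30) = 552*(-30) = -16560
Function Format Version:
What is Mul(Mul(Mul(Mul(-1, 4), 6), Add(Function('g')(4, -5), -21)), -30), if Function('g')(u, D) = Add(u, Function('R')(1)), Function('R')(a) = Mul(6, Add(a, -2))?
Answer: -16560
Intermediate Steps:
Function('R')(a) = Add(-12, Mul(6, a)) (Function('R')(a) = Mul(6, Add(-2, a)) = Add(-12, Mul(6, a)))
Function('g')(u, D) = Add(-6, u) (Function('g')(u, D) = Add(u, Add(-12, Mul(6, 1))) = Add(u, Add(-12, 6)) = Add(u, -6) = Add(-6, u))
Mul(Mul(Mul(Mul(-1, 4), 6), Add(Function('g')(4, -5), -21)), -30) = Mul(Mul(Mul(Mul(-1, 4), 6), Add(Add(-6, 4), -21)), -30) = Mul(Mul(Mul(-4, 6), Add(-2, -21)), -30) = Mul(Mul(-24, -23), -30) = Mul(552, -30) = -16560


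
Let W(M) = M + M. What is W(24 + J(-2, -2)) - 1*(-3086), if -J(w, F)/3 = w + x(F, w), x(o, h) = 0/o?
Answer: 3146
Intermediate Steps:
x(o, h) = 0
J(w, F) = -3*w (J(w, F) = -3*(w + 0) = -3*w)
W(M) = 2*M
W(24 + J(-2, -2)) - 1*(-3086) = 2*(24 - 3*(-2)) - 1*(-3086) = 2*(24 + 6) + 3086 = 2*30 + 3086 = 60 + 3086 = 3146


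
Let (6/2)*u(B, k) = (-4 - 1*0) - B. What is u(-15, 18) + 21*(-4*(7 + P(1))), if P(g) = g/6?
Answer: -1795/3 ≈ -598.33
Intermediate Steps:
P(g) = g/6 (P(g) = g*(1/6) = g/6)
u(B, k) = -4/3 - B/3 (u(B, k) = ((-4 - 1*0) - B)/3 = ((-4 + 0) - B)/3 = (-4 - B)/3 = -4/3 - B/3)
u(-15, 18) + 21*(-4*(7 + P(1))) = (-4/3 - 1/3*(-15)) + 21*(-4*(7 + (1/6)*1)) = (-4/3 + 5) + 21*(-4*(7 + 1/6)) = 11/3 + 21*(-4*43/6) = 11/3 + 21*(-86/3) = 11/3 - 602 = -1795/3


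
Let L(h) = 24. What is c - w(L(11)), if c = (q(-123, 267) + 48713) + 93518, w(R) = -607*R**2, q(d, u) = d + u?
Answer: 492007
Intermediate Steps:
c = 142375 (c = ((-123 + 267) + 48713) + 93518 = (144 + 48713) + 93518 = 48857 + 93518 = 142375)
c - w(L(11)) = 142375 - (-607)*24**2 = 142375 - (-607)*576 = 142375 - 1*(-349632) = 142375 + 349632 = 492007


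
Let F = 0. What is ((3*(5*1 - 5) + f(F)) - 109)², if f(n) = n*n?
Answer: 11881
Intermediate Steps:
f(n) = n²
((3*(5*1 - 5) + f(F)) - 109)² = ((3*(5*1 - 5) + 0²) - 109)² = ((3*(5 - 5) + 0) - 109)² = ((3*0 + 0) - 109)² = ((0 + 0) - 109)² = (0 - 109)² = (-109)² = 11881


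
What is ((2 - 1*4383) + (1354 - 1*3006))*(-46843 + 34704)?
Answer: 73234587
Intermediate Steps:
((2 - 1*4383) + (1354 - 1*3006))*(-46843 + 34704) = ((2 - 4383) + (1354 - 3006))*(-12139) = (-4381 - 1652)*(-12139) = -6033*(-12139) = 73234587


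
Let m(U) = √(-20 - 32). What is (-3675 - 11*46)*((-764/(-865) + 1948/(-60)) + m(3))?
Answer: 342670579/2595 - 8362*I*√13 ≈ 1.3205e+5 - 30150.0*I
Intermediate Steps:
m(U) = 2*I*√13 (m(U) = √(-52) = 2*I*√13)
(-3675 - 11*46)*((-764/(-865) + 1948/(-60)) + m(3)) = (-3675 - 11*46)*((-764/(-865) + 1948/(-60)) + 2*I*√13) = (-3675 - 506)*((-764*(-1/865) + 1948*(-1/60)) + 2*I*√13) = -4181*((764/865 - 487/15) + 2*I*√13) = -4181*(-81959/2595 + 2*I*√13) = 342670579/2595 - 8362*I*√13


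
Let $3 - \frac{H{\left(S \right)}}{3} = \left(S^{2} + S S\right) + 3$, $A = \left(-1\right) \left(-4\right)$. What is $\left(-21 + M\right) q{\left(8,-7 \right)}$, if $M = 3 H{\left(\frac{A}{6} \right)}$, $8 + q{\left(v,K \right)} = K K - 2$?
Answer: $-1131$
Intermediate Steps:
$A = 4$
$q{\left(v,K \right)} = -10 + K^{2}$ ($q{\left(v,K \right)} = -8 + \left(K K - 2\right) = -8 + \left(K^{2} - 2\right) = -8 + \left(-2 + K^{2}\right) = -10 + K^{2}$)
$H{\left(S \right)} = - 6 S^{2}$ ($H{\left(S \right)} = 9 - 3 \left(\left(S^{2} + S S\right) + 3\right) = 9 - 3 \left(\left(S^{2} + S^{2}\right) + 3\right) = 9 - 3 \left(2 S^{2} + 3\right) = 9 - 3 \left(3 + 2 S^{2}\right) = 9 - \left(9 + 6 S^{2}\right) = - 6 S^{2}$)
$M = -8$ ($M = 3 \left(- 6 \left(\frac{4}{6}\right)^{2}\right) = 3 \left(- 6 \left(4 \cdot \frac{1}{6}\right)^{2}\right) = 3 \left(- 6 \left(\frac{2}{3}\right)^{2}\right) = 3 \left(\left(-6\right) \frac{4}{9}\right) = 3 \left(- \frac{8}{3}\right) = -8$)
$\left(-21 + M\right) q{\left(8,-7 \right)} = \left(-21 - 8\right) \left(-10 + \left(-7\right)^{2}\right) = - 29 \left(-10 + 49\right) = \left(-29\right) 39 = -1131$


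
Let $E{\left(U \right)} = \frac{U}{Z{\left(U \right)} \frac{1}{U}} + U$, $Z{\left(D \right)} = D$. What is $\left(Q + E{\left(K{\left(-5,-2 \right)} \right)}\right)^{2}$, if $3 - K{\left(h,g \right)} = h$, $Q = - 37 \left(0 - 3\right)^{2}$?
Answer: $100489$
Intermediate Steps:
$Q = -333$ ($Q = - 37 \left(-3\right)^{2} = \left(-37\right) 9 = -333$)
$K{\left(h,g \right)} = 3 - h$
$E{\left(U \right)} = 2 U$ ($E{\left(U \right)} = \frac{U}{U \frac{1}{U}} + U = \frac{U}{1} + U = 1 U + U = U + U = 2 U$)
$\left(Q + E{\left(K{\left(-5,-2 \right)} \right)}\right)^{2} = \left(-333 + 2 \left(3 - -5\right)\right)^{2} = \left(-333 + 2 \left(3 + 5\right)\right)^{2} = \left(-333 + 2 \cdot 8\right)^{2} = \left(-333 + 16\right)^{2} = \left(-317\right)^{2} = 100489$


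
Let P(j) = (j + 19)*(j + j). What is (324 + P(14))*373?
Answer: 465504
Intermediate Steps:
P(j) = 2*j*(19 + j) (P(j) = (19 + j)*(2*j) = 2*j*(19 + j))
(324 + P(14))*373 = (324 + 2*14*(19 + 14))*373 = (324 + 2*14*33)*373 = (324 + 924)*373 = 1248*373 = 465504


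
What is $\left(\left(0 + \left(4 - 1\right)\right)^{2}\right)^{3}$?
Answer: $729$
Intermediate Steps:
$\left(\left(0 + \left(4 - 1\right)\right)^{2}\right)^{3} = \left(\left(0 + 3\right)^{2}\right)^{3} = \left(3^{2}\right)^{3} = 9^{3} = 729$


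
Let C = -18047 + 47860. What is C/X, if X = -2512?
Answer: -29813/2512 ≈ -11.868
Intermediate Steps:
C = 29813
C/X = 29813/(-2512) = 29813*(-1/2512) = -29813/2512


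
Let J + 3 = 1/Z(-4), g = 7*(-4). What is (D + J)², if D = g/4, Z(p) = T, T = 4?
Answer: 1521/16 ≈ 95.063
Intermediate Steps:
g = -28
Z(p) = 4
D = -7 (D = -28/4 = -28*¼ = -7)
J = -11/4 (J = -3 + 1/4 = -3 + ¼ = -11/4 ≈ -2.7500)
(D + J)² = (-7 - 11/4)² = (-39/4)² = 1521/16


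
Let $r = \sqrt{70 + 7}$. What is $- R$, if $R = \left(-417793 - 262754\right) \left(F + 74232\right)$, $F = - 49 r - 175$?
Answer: $50399269179 - 33346803 \sqrt{77} \approx 5.0107 \cdot 10^{10}$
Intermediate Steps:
$r = \sqrt{77} \approx 8.775$
$F = -175 - 49 \sqrt{77}$ ($F = - 49 \sqrt{77} - 175 = -175 - 49 \sqrt{77} \approx -604.97$)
$R = -50399269179 + 33346803 \sqrt{77}$ ($R = \left(-417793 - 262754\right) \left(\left(-175 - 49 \sqrt{77}\right) + 74232\right) = - 680547 \left(74057 - 49 \sqrt{77}\right) = -50399269179 + 33346803 \sqrt{77} \approx -5.0107 \cdot 10^{10}$)
$- R = - (-50399269179 + 33346803 \sqrt{77}) = 50399269179 - 33346803 \sqrt{77}$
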